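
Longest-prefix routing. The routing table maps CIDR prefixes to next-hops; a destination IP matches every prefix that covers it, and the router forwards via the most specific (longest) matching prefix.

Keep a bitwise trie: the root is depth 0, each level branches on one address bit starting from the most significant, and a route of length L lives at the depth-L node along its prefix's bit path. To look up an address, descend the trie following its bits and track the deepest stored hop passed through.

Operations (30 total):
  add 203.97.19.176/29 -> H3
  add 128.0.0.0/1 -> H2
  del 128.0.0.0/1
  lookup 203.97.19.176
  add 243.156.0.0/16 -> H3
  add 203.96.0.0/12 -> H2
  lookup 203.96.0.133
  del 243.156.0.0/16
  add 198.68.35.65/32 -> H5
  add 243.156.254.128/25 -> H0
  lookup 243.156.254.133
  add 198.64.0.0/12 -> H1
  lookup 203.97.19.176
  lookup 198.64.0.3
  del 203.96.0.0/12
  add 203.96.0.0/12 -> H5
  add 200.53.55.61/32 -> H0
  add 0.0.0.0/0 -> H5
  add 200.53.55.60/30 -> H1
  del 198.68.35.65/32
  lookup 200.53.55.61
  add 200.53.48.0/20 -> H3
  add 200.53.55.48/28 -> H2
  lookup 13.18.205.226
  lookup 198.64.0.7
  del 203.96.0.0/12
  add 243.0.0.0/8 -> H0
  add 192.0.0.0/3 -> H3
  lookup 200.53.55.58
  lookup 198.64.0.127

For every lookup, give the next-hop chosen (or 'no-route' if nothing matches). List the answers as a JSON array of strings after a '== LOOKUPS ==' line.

Trace:
  add 203.97.19.176/29 -> H3 at depth 29
  add 128.0.0.0/1 -> H2 at depth 1
  - 128.0.0.0/1 clear@1
  ? 203.97.19.176  path d0:-→d1:-→d2:-→d3:-→d4:-→d5:-→d6:-→d7:-→d8:-→d9:-→d10:-→d11:-→d12:-→d13:-→d14:-→d15:-→d16:-→d17:-→d18:-→d19:-→d20:-→d21:-→d22:-→d23:-→d24:-→d25:-→d26:-→d27:-→d28:-→d29:H3  best=H3
  add 243.156.0.0/16 -> H3 at depth 16
  add 203.96.0.0/12 -> H2 at depth 12
  ? 203.96.0.133  path d0:-→d1:-→d2:-→d3:-→d4:-→d5:-→d6:-→d7:-→d8:-→d9:-→d10:-→d11:-→d12:H2→d13:-→d14:-→d15:-  best=H2
  - 243.156.0.0/16 clear@16
  add 198.68.35.65/32 -> H5 at depth 32
  add 243.156.254.128/25 -> H0 at depth 25
  ? 243.156.254.133  path d0:-→d1:-→d2:-→d3:-→d4:-→d5:-→d6:-→d7:-→d8:-→d9:-→d10:-→d11:-→d12:-→d13:-→d14:-→d15:-→d16:-→d17:-→d18:-→d19:-→d20:-→d21:-→d22:-→d23:-→d24:-→d25:H0  best=H0
  add 198.64.0.0/12 -> H1 at depth 12
  ? 203.97.19.176  path d0:-→d1:-→d2:-→d3:-→d4:-→d5:-→d6:-→d7:-→d8:-→d9:-→d10:-→d11:-→d12:H2→d13:-→d14:-→d15:-→d16:-→d17:-→d18:-→d19:-→d20:-→d21:-→d22:-→d23:-→d24:-→d25:-→d26:-→d27:-→d28:-→d29:H3  best=H3
  ? 198.64.0.3  path d0:-→d1:-→d2:-→d3:-→d4:-→d5:-→d6:-→d7:-→d8:-→d9:-→d10:-→d11:-→d12:H1→d13:-  best=H1
  - 203.96.0.0/12 clear@12
  add 203.96.0.0/12 -> H5 at depth 12
  add 200.53.55.61/32 -> H0 at depth 32
  add 0.0.0.0/0 -> H5 at depth 0
  add 200.53.55.60/30 -> H1 at depth 30
  - 198.68.35.65/32 clear@32
  ? 200.53.55.61  path d0:H5→d1:-→d2:-→d3:-→d4:-→d5:-→d6:-→d7:-→d8:-→d9:-→d10:-→d11:-→d12:-→d13:-→d14:-→d15:-→d16:-→d17:-→d18:-→d19:-→d20:-→d21:-→d22:-→d23:-→d24:-→d25:-→d26:-→d27:-→d28:-→d29:-→d30:H1→d31:-→d32:H0  best=H0
  add 200.53.48.0/20 -> H3 at depth 20
  add 200.53.55.48/28 -> H2 at depth 28
  ? 13.18.205.226  path d0:H5  best=H5
  ? 198.64.0.7  path d0:H5→d1:-→d2:-→d3:-→d4:-→d5:-→d6:-→d7:-→d8:-→d9:-→d10:-→d11:-→d12:H1→d13:-  best=H1
  - 203.96.0.0/12 clear@12
  add 243.0.0.0/8 -> H0 at depth 8
  add 192.0.0.0/3 -> H3 at depth 3
  ? 200.53.55.58  path d0:H5→d1:-→d2:-→d3:H3→d4:-→d5:-→d6:-→d7:-→d8:-→d9:-→d10:-→d11:-→d12:-→d13:-→d14:-→d15:-→d16:-→d17:-→d18:-→d19:-→d20:H3→d21:-→d22:-→d23:-→d24:-→d25:-→d26:-→d27:-→d28:H2→d29:-  best=H2
  ? 198.64.0.127  path d0:H5→d1:-→d2:-→d3:H3→d4:-→d5:-→d6:-→d7:-→d8:-→d9:-→d10:-→d11:-→d12:H1→d13:-  best=H1

== LOOKUPS ==
["H3","H2","H0","H3","H1","H0","H5","H1","H2","H1"]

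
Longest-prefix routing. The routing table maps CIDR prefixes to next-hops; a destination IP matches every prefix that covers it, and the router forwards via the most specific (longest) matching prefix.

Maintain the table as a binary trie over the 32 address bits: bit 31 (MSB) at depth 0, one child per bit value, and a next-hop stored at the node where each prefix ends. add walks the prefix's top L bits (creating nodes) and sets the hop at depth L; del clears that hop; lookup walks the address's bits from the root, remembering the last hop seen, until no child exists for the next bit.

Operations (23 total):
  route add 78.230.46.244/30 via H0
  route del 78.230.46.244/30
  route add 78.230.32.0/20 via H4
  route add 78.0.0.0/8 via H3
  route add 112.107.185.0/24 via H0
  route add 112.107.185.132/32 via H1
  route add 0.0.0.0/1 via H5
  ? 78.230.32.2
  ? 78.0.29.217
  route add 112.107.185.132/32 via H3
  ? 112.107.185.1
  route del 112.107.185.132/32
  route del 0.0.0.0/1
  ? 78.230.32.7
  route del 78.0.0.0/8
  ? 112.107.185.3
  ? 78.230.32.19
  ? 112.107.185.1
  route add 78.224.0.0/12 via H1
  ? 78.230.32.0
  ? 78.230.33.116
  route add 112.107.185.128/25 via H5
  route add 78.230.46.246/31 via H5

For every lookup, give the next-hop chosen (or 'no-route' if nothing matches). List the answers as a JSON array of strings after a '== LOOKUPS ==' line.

Process each operation:
  add 78.230.46.244/30 -> H0 at depth 30
  del 78.230.46.244/30 (clear depth 30)
  add 78.230.32.0/20 -> H4 at depth 20
  add 78.0.0.0/8 -> H3 at depth 8
  add 112.107.185.0/24 -> H0 at depth 24
  add 112.107.185.132/32 -> H1 at depth 32
  add 0.0.0.0/1 -> H5 at depth 1
  lookup 78.230.32.2: bits 01001110111001100010 walk d0:-→d1:H5→d2:-→d3:-→d4:-→d5:-→d6:-→d7:-→d8:H3→d9:-→d10:-→d11:-→d12:-→d13:-→d14:-→d15:-→d16:-→d17:-→d18:-→d19:-→d20:H4 -> H4
  lookup 78.0.29.217: bits 01001110 walk d0:-→d1:H5→d2:-→d3:-→d4:-→d5:-→d6:-→d7:-→d8:H3 -> H3
  add 112.107.185.132/32 -> H3 at depth 32
  lookup 112.107.185.1: bits 011100000110101110111001 walk d0:-→d1:H5→d2:-→d3:-→d4:-→d5:-→d6:-→d7:-→d8:-→d9:-→d10:-→d11:-→d12:-→d13:-→d14:-→d15:-→d16:-→d17:-→d18:-→d19:-→d20:-→d21:-→d22:-→d23:-→d24:H0 -> H0
  del 112.107.185.132/32 (clear depth 32)
  del 0.0.0.0/1 (clear depth 1)
  lookup 78.230.32.7: bits 01001110111001100010 walk d0:-→d1:-→d2:-→d3:-→d4:-→d5:-→d6:-→d7:-→d8:H3→d9:-→d10:-→d11:-→d12:-→d13:-→d14:-→d15:-→d16:-→d17:-→d18:-→d19:-→d20:H4 -> H4
  del 78.0.0.0/8 (clear depth 8)
  lookup 112.107.185.3: bits 011100000110101110111001 walk d0:-→d1:-→d2:-→d3:-→d4:-→d5:-→d6:-→d7:-→d8:-→d9:-→d10:-→d11:-→d12:-→d13:-→d14:-→d15:-→d16:-→d17:-→d18:-→d19:-→d20:-→d21:-→d22:-→d23:-→d24:H0 -> H0
  lookup 78.230.32.19: bits 01001110111001100010 walk d0:-→d1:-→d2:-→d3:-→d4:-→d5:-→d6:-→d7:-→d8:-→d9:-→d10:-→d11:-→d12:-→d13:-→d14:-→d15:-→d16:-→d17:-→d18:-→d19:-→d20:H4 -> H4
  lookup 112.107.185.1: bits 011100000110101110111001 walk d0:-→d1:-→d2:-→d3:-→d4:-→d5:-→d6:-→d7:-→d8:-→d9:-→d10:-→d11:-→d12:-→d13:-→d14:-→d15:-→d16:-→d17:-→d18:-→d19:-→d20:-→d21:-→d22:-→d23:-→d24:H0 -> H0
  add 78.224.0.0/12 -> H1 at depth 12
  lookup 78.230.32.0: bits 01001110111001100010 walk d0:-→d1:-→d2:-→d3:-→d4:-→d5:-→d6:-→d7:-→d8:-→d9:-→d10:-→d11:-→d12:H1→d13:-→d14:-→d15:-→d16:-→d17:-→d18:-→d19:-→d20:H4 -> H4
  lookup 78.230.33.116: bits 01001110111001100010 walk d0:-→d1:-→d2:-→d3:-→d4:-→d5:-→d6:-→d7:-→d8:-→d9:-→d10:-→d11:-→d12:H1→d13:-→d14:-→d15:-→d16:-→d17:-→d18:-→d19:-→d20:H4 -> H4
  add 112.107.185.128/25 -> H5 at depth 25
  add 78.230.46.246/31 -> H5 at depth 31

== LOOKUPS ==
["H4","H3","H0","H4","H0","H4","H0","H4","H4"]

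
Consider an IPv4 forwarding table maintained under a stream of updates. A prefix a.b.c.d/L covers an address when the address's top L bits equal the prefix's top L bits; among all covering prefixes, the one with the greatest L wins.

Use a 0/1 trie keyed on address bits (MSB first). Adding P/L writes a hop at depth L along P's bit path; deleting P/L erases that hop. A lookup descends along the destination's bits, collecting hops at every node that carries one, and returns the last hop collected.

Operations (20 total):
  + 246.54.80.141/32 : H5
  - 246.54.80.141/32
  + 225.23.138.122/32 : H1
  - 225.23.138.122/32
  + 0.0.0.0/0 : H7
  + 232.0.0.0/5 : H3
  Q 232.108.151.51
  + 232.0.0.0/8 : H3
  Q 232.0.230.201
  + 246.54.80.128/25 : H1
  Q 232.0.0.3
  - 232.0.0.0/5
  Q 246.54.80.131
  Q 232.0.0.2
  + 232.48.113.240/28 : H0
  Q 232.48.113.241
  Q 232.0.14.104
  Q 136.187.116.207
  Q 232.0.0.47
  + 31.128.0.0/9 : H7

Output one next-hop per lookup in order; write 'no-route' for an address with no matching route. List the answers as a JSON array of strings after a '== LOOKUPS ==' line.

Apply in order:
  + 246.54.80.141/32 (H5) depth=32
  del 246.54.80.141/32 (clear depth 32)
  + 225.23.138.122/32 (H1) depth=32
  del 225.23.138.122/32 (clear depth 32)
  + 0.0.0.0/0 (H7) depth=0
  + 232.0.0.0/5 (H3) depth=5
  lookup 232.108.151.51: bits 11101 walk d0:H7→d1:-→d2:-→d3:-→d4:-→d5:H3 -> H3
  + 232.0.0.0/8 (H3) depth=8
  lookup 232.0.230.201: bits 11101000 walk d0:H7→d1:-→d2:-→d3:-→d4:-→d5:H3→d6:-→d7:-→d8:H3 -> H3
  + 246.54.80.128/25 (H1) depth=25
  lookup 232.0.0.3: bits 11101000 walk d0:H7→d1:-→d2:-→d3:-→d4:-→d5:H3→d6:-→d7:-→d8:H3 -> H3
  del 232.0.0.0/5 (clear depth 5)
  lookup 246.54.80.131: bits 1111011000110110010100001000 walk d0:H7→d1:-→d2:-→d3:-→d4:-→d5:-→d6:-→d7:-→d8:-→d9:-→d10:-→d11:-→d12:-→d13:-→d14:-→d15:-→d16:-→d17:-→d18:-→d19:-→d20:-→d21:-→d22:-→d23:-→d24:-→d25:H1→d26:-→d27:-→d28:- -> H1
  lookup 232.0.0.2: bits 11101000 walk d0:H7→d1:-→d2:-→d3:-→d4:-→d5:-→d6:-→d7:-→d8:H3 -> H3
  + 232.48.113.240/28 (H0) depth=28
  lookup 232.48.113.241: bits 1110100000110000011100011111 walk d0:H7→d1:-→d2:-→d3:-→d4:-→d5:-→d6:-→d7:-→d8:H3→d9:-→d10:-→d11:-→d12:-→d13:-→d14:-→d15:-→d16:-→d17:-→d18:-→d19:-→d20:-→d21:-→d22:-→d23:-→d24:-→d25:-→d26:-→d27:-→d28:H0 -> H0
  lookup 232.0.14.104: bits 1110100000 walk d0:H7→d1:-→d2:-→d3:-→d4:-→d5:-→d6:-→d7:-→d8:H3→d9:-→d10:- -> H3
  lookup 136.187.116.207: bits 1 walk d0:H7→d1:- -> H7
  lookup 232.0.0.47: bits 1110100000 walk d0:H7→d1:-→d2:-→d3:-→d4:-→d5:-→d6:-→d7:-→d8:H3→d9:-→d10:- -> H3
  + 31.128.0.0/9 (H7) depth=9

== LOOKUPS ==
["H3","H3","H3","H1","H3","H0","H3","H7","H3"]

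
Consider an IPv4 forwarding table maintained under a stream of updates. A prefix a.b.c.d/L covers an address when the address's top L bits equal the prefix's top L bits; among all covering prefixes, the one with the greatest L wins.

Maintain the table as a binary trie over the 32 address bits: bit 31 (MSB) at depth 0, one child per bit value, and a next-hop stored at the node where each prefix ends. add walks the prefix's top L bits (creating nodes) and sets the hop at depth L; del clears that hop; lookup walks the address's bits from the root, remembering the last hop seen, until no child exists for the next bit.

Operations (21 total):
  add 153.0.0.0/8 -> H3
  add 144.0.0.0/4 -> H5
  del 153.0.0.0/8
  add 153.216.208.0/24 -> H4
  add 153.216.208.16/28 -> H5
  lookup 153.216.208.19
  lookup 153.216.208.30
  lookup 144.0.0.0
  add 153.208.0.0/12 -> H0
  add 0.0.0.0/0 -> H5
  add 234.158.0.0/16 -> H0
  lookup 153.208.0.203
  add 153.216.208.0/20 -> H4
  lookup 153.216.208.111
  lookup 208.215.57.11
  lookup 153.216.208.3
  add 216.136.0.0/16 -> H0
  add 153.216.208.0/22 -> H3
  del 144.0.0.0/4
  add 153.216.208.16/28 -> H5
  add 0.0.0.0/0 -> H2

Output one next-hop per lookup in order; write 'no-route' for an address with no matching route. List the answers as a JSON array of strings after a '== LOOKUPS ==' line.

Trace:
  add 153.0.0.0/8 -> H3 at depth 8
  add 144.0.0.0/4 -> H5 at depth 4
  del 153.0.0.0/8 (clear depth 8)
  add 153.216.208.0/24 -> H4 at depth 24
  add 153.216.208.16/28 -> H5 at depth 28
  ? 153.216.208.19  path d0:-→d1:-→d2:-→d3:-→d4:H5→d5:-→d6:-→d7:-→d8:-→d9:-→d10:-→d11:-→d12:-→d13:-→d14:-→d15:-→d16:-→d17:-→d18:-→d19:-→d20:-→d21:-→d22:-→d23:-→d24:H4→d25:-→d26:-→d27:-→d28:H5  best=H5
  ? 153.216.208.30  path d0:-→d1:-→d2:-→d3:-→d4:H5→d5:-→d6:-→d7:-→d8:-→d9:-→d10:-→d11:-→d12:-→d13:-→d14:-→d15:-→d16:-→d17:-→d18:-→d19:-→d20:-→d21:-→d22:-→d23:-→d24:H4→d25:-→d26:-→d27:-→d28:H5  best=H5
  ? 144.0.0.0  path d0:-→d1:-→d2:-→d3:-→d4:H5  best=H5
  add 153.208.0.0/12 -> H0 at depth 12
  add 0.0.0.0/0 -> H5 at depth 0
  add 234.158.0.0/16 -> H0 at depth 16
  ? 153.208.0.203  path d0:H5→d1:-→d2:-→d3:-→d4:H5→d5:-→d6:-→d7:-→d8:-→d9:-→d10:-→d11:-→d12:H0  best=H0
  add 153.216.208.0/20 -> H4 at depth 20
  ? 153.216.208.111  path d0:H5→d1:-→d2:-→d3:-→d4:H5→d5:-→d6:-→d7:-→d8:-→d9:-→d10:-→d11:-→d12:H0→d13:-→d14:-→d15:-→d16:-→d17:-→d18:-→d19:-→d20:H4→d21:-→d22:-→d23:-→d24:H4→d25:-  best=H4
  ? 208.215.57.11  path d0:H5→d1:-→d2:-  best=H5
  ? 153.216.208.3  path d0:H5→d1:-→d2:-→d3:-→d4:H5→d5:-→d6:-→d7:-→d8:-→d9:-→d10:-→d11:-→d12:H0→d13:-→d14:-→d15:-→d16:-→d17:-→d18:-→d19:-→d20:H4→d21:-→d22:-→d23:-→d24:H4→d25:-→d26:-→d27:-  best=H4
  add 216.136.0.0/16 -> H0 at depth 16
  add 153.216.208.0/22 -> H3 at depth 22
  del 144.0.0.0/4 (clear depth 4)
  add 153.216.208.16/28 -> H5 at depth 28
  add 0.0.0.0/0 -> H2 at depth 0

== LOOKUPS ==
["H5","H5","H5","H0","H4","H5","H4"]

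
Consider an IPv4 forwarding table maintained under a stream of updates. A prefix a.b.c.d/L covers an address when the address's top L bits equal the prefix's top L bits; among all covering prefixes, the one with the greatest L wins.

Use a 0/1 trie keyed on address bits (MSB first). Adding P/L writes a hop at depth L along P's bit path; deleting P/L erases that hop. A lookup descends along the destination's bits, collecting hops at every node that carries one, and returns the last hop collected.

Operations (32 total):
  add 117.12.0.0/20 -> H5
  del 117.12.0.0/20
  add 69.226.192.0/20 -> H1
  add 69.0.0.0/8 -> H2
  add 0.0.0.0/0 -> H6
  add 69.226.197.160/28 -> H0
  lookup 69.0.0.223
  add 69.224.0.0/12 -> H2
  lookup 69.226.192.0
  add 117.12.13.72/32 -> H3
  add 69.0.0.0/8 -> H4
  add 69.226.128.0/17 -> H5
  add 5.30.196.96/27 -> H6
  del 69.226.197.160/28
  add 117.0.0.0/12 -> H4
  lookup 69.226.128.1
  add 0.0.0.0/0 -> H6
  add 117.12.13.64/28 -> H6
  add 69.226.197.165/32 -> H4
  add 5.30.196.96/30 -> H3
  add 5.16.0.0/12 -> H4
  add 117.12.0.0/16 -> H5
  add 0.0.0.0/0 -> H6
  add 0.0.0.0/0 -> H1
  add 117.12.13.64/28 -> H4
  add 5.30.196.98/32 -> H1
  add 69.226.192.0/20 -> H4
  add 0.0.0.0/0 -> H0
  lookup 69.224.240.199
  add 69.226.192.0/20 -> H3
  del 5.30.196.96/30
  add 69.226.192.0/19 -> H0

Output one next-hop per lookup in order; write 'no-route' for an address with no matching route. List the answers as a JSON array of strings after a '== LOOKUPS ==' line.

Apply in order:
  + 117.12.0.0/20 (H5) depth=20
  - 117.12.0.0/20 clear@20
  + 69.226.192.0/20 (H1) depth=20
  + 69.0.0.0/8 (H2) depth=8
  + 0.0.0.0/0 (H6) depth=0
  + 69.226.197.160/28 (H0) depth=28
  Q 69.0.0.223: descend 01000101 ; hops seen [H6,H2] ; pick H2
  + 69.224.0.0/12 (H2) depth=12
  Q 69.226.192.0: descend 010001011110001011000 ; hops seen [H6,H2,H2,H1] ; pick H1
  + 117.12.13.72/32 (H3) depth=32
  + 69.0.0.0/8 (H4) depth=8
  + 69.226.128.0/17 (H5) depth=17
  + 5.30.196.96/27 (H6) depth=27
  - 69.226.197.160/28 clear@28
  + 117.0.0.0/12 (H4) depth=12
  Q 69.226.128.1: descend 01000101111000101 ; hops seen [H6,H4,H2,H5] ; pick H5
  + 0.0.0.0/0 (H6) depth=0
  + 117.12.13.64/28 (H6) depth=28
  + 69.226.197.165/32 (H4) depth=32
  + 5.30.196.96/30 (H3) depth=30
  + 5.16.0.0/12 (H4) depth=12
  + 117.12.0.0/16 (H5) depth=16
  + 0.0.0.0/0 (H6) depth=0
  + 0.0.0.0/0 (H1) depth=0
  + 117.12.13.64/28 (H4) depth=28
  + 5.30.196.98/32 (H1) depth=32
  + 69.226.192.0/20 (H4) depth=20
  + 0.0.0.0/0 (H0) depth=0
  Q 69.224.240.199: descend 01000101111000 ; hops seen [H0,H4,H2] ; pick H2
  + 69.226.192.0/20 (H3) depth=20
  - 5.30.196.96/30 clear@30
  + 69.226.192.0/19 (H0) depth=19

== LOOKUPS ==
["H2","H1","H5","H2"]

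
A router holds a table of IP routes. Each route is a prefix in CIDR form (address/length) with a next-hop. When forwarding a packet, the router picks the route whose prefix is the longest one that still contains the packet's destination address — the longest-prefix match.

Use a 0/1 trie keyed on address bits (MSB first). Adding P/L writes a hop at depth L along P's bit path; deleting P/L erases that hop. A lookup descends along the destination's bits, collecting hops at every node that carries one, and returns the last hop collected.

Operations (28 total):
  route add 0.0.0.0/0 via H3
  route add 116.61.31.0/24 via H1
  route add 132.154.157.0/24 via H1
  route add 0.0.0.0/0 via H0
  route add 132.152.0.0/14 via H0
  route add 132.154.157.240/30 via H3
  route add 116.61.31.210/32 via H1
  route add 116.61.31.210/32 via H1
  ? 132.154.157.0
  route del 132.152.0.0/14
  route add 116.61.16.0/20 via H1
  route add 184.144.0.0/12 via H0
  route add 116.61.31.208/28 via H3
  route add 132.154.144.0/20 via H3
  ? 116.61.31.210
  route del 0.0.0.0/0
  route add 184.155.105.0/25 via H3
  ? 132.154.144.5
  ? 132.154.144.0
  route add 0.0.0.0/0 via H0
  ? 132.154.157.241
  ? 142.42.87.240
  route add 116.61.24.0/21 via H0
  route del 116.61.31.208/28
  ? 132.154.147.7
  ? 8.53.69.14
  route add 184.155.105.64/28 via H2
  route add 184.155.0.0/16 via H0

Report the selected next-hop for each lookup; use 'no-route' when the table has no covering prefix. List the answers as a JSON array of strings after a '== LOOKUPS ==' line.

Trace:
  add 0.0.0.0/0 -> H3 at depth 0
  add 116.61.31.0/24 -> H1 at depth 24
  add 132.154.157.0/24 -> H1 at depth 24
  add 0.0.0.0/0 -> H0 at depth 0
  add 132.152.0.0/14 -> H0 at depth 14
  add 132.154.157.240/30 -> H3 at depth 30
  add 116.61.31.210/32 -> H1 at depth 32
  add 116.61.31.210/32 -> H1 at depth 32
  ? 132.154.157.0  path d0:H0→d1:-→d2:-→d3:-→d4:-→d5:-→d6:-→d7:-→d8:-→d9:-→d10:-→d11:-→d12:-→d13:-→d14:H0→d15:-→d16:-→d17:-→d18:-→d19:-→d20:-→d21:-→d22:-→d23:-→d24:H1  best=H1
  - 132.152.0.0/14 clear@14
  add 116.61.16.0/20 -> H1 at depth 20
  add 184.144.0.0/12 -> H0 at depth 12
  add 116.61.31.208/28 -> H3 at depth 28
  add 132.154.144.0/20 -> H3 at depth 20
  ? 116.61.31.210  path d0:H0→d1:-→d2:-→d3:-→d4:-→d5:-→d6:-→d7:-→d8:-→d9:-→d10:-→d11:-→d12:-→d13:-→d14:-→d15:-→d16:-→d17:-→d18:-→d19:-→d20:H1→d21:-→d22:-→d23:-→d24:H1→d25:-→d26:-→d27:-→d28:H3→d29:-→d30:-→d31:-→d32:H1  best=H1
  - 0.0.0.0/0 clear@0
  add 184.155.105.0/25 -> H3 at depth 25
  ? 132.154.144.5  path d0:-→d1:-→d2:-→d3:-→d4:-→d5:-→d6:-→d7:-→d8:-→d9:-→d10:-→d11:-→d12:-→d13:-→d14:-→d15:-→d16:-→d17:-→d18:-→d19:-→d20:H3  best=H3
  ? 132.154.144.0  path d0:-→d1:-→d2:-→d3:-→d4:-→d5:-→d6:-→d7:-→d8:-→d9:-→d10:-→d11:-→d12:-→d13:-→d14:-→d15:-→d16:-→d17:-→d18:-→d19:-→d20:H3  best=H3
  add 0.0.0.0/0 -> H0 at depth 0
  ? 132.154.157.241  path d0:H0→d1:-→d2:-→d3:-→d4:-→d5:-→d6:-→d7:-→d8:-→d9:-→d10:-→d11:-→d12:-→d13:-→d14:-→d15:-→d16:-→d17:-→d18:-→d19:-→d20:H3→d21:-→d22:-→d23:-→d24:H1→d25:-→d26:-→d27:-→d28:-→d29:-→d30:H3  best=H3
  ? 142.42.87.240  path d0:H0→d1:-→d2:-→d3:-→d4:-  best=H0
  add 116.61.24.0/21 -> H0 at depth 21
  - 116.61.31.208/28 clear@28
  ? 132.154.147.7  path d0:H0→d1:-→d2:-→d3:-→d4:-→d5:-→d6:-→d7:-→d8:-→d9:-→d10:-→d11:-→d12:-→d13:-→d14:-→d15:-→d16:-→d17:-→d18:-→d19:-→d20:H3  best=H3
  ? 8.53.69.14  path d0:H0→d1:-  best=H0
  add 184.155.105.64/28 -> H2 at depth 28
  add 184.155.0.0/16 -> H0 at depth 16

== LOOKUPS ==
["H1","H1","H3","H3","H3","H0","H3","H0"]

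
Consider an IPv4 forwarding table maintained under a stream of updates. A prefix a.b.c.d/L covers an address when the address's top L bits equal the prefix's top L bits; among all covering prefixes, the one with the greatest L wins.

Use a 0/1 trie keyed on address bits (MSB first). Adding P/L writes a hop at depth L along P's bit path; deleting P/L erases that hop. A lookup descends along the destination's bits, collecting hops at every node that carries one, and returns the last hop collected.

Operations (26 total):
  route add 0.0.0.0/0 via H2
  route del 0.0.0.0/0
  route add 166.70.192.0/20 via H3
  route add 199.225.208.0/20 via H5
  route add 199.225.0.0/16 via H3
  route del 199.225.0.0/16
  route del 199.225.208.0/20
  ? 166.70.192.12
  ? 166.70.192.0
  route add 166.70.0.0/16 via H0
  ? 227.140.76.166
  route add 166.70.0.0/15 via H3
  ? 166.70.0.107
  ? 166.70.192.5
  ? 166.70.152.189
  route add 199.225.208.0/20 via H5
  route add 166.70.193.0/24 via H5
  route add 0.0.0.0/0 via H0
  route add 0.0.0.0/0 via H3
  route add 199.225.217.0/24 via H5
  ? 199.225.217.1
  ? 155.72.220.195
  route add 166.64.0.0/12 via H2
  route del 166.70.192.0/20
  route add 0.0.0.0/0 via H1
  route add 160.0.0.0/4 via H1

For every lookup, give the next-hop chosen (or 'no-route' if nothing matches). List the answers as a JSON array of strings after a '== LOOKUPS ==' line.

Process each operation:
  add 0.0.0.0/0 -> H2 at depth 0
  - 0.0.0.0/0 clear@0
  add 166.70.192.0/20 -> H3 at depth 20
  add 199.225.208.0/20 -> H5 at depth 20
  add 199.225.0.0/16 -> H3 at depth 16
  - 199.225.0.0/16 clear@16
  - 199.225.208.0/20 clear@20
  lookup 166.70.192.12: bits 10100110010001101100 walk d0:-→d1:-→d2:-→d3:-→d4:-→d5:-→d6:-→d7:-→d8:-→d9:-→d10:-→d11:-→d12:-→d13:-→d14:-→d15:-→d16:-→d17:-→d18:-→d19:-→d20:H3 -> H3
  lookup 166.70.192.0: bits 10100110010001101100 walk d0:-→d1:-→d2:-→d3:-→d4:-→d5:-→d6:-→d7:-→d8:-→d9:-→d10:-→d11:-→d12:-→d13:-→d14:-→d15:-→d16:-→d17:-→d18:-→d19:-→d20:H3 -> H3
  add 166.70.0.0/16 -> H0 at depth 16
  lookup 227.140.76.166: bits 11 walk d0:-→d1:-→d2:- -> no-route
  add 166.70.0.0/15 -> H3 at depth 15
  lookup 166.70.0.107: bits 1010011001000110 walk d0:-→d1:-→d2:-→d3:-→d4:-→d5:-→d6:-→d7:-→d8:-→d9:-→d10:-→d11:-→d12:-→d13:-→d14:-→d15:H3→d16:H0 -> H0
  lookup 166.70.192.5: bits 10100110010001101100 walk d0:-→d1:-→d2:-→d3:-→d4:-→d5:-→d6:-→d7:-→d8:-→d9:-→d10:-→d11:-→d12:-→d13:-→d14:-→d15:H3→d16:H0→d17:-→d18:-→d19:-→d20:H3 -> H3
  lookup 166.70.152.189: bits 10100110010001101 walk d0:-→d1:-→d2:-→d3:-→d4:-→d5:-→d6:-→d7:-→d8:-→d9:-→d10:-→d11:-→d12:-→d13:-→d14:-→d15:H3→d16:H0→d17:- -> H0
  add 199.225.208.0/20 -> H5 at depth 20
  add 166.70.193.0/24 -> H5 at depth 24
  add 0.0.0.0/0 -> H0 at depth 0
  add 0.0.0.0/0 -> H3 at depth 0
  add 199.225.217.0/24 -> H5 at depth 24
  lookup 199.225.217.1: bits 110001111110000111011001 walk d0:H3→d1:-→d2:-→d3:-→d4:-→d5:-→d6:-→d7:-→d8:-→d9:-→d10:-→d11:-→d12:-→d13:-→d14:-→d15:-→d16:-→d17:-→d18:-→d19:-→d20:H5→d21:-→d22:-→d23:-→d24:H5 -> H5
  lookup 155.72.220.195: bits 10 walk d0:H3→d1:-→d2:- -> H3
  add 166.64.0.0/12 -> H2 at depth 12
  - 166.70.192.0/20 clear@20
  add 0.0.0.0/0 -> H1 at depth 0
  add 160.0.0.0/4 -> H1 at depth 4

== LOOKUPS ==
["H3","H3","no-route","H0","H3","H0","H5","H3"]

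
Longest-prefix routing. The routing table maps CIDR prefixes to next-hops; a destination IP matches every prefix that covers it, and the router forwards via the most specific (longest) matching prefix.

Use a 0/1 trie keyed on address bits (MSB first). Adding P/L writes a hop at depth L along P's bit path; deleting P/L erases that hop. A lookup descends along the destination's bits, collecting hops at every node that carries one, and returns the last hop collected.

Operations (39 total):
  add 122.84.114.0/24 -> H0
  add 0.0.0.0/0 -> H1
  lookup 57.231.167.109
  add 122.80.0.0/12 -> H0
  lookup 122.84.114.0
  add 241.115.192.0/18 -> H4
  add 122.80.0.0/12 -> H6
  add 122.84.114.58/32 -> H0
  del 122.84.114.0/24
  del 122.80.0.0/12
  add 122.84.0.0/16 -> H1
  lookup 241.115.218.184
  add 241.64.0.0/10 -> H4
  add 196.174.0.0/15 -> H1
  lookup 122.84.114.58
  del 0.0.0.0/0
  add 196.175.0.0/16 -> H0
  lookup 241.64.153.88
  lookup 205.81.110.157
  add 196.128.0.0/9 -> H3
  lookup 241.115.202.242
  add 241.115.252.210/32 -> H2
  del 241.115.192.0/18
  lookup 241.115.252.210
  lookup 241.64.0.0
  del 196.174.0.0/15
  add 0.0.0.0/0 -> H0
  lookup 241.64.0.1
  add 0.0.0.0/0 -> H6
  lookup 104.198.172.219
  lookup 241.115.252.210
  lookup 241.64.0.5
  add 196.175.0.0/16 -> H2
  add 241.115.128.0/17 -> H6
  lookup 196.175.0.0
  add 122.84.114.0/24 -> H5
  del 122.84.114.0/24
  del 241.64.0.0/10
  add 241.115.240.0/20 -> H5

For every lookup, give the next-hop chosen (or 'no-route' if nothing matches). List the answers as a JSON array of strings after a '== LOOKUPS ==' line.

Process each operation:
  + 122.84.114.0/24 (H0) depth=24
  + 0.0.0.0/0 (H1) depth=0
  lookup 57.231.167.109: bits 0 walk d0:H1→d1:- -> H1
  + 122.80.0.0/12 (H0) depth=12
  lookup 122.84.114.0: bits 011110100101010001110010 walk d0:H1→d1:-→d2:-→d3:-→d4:-→d5:-→d6:-→d7:-→d8:-→d9:-→d10:-→d11:-→d12:H0→d13:-→d14:-→d15:-→d16:-→d17:-→d18:-→d19:-→d20:-→d21:-→d22:-→d23:-→d24:H0 -> H0
  + 241.115.192.0/18 (H4) depth=18
  + 122.80.0.0/12 (H6) depth=12
  + 122.84.114.58/32 (H0) depth=32
  del 122.84.114.0/24 (clear depth 24)
  del 122.80.0.0/12 (clear depth 12)
  + 122.84.0.0/16 (H1) depth=16
  lookup 241.115.218.184: bits 111100010111001111 walk d0:H1→d1:-→d2:-→d3:-→d4:-→d5:-→d6:-→d7:-→d8:-→d9:-→d10:-→d11:-→d12:-→d13:-→d14:-→d15:-→d16:-→d17:-→d18:H4 -> H4
  + 241.64.0.0/10 (H4) depth=10
  + 196.174.0.0/15 (H1) depth=15
  lookup 122.84.114.58: bits 01111010010101000111001000111010 walk d0:H1→d1:-→d2:-→d3:-→d4:-→d5:-→d6:-→d7:-→d8:-→d9:-→d10:-→d11:-→d12:-→d13:-→d14:-→d15:-→d16:H1→d17:-→d18:-→d19:-→d20:-→d21:-→d22:-→d23:-→d24:-→d25:-→d26:-→d27:-→d28:-→d29:-→d30:-→d31:-→d32:H0 -> H0
  del 0.0.0.0/0 (clear depth 0)
  + 196.175.0.0/16 (H0) depth=16
  lookup 241.64.153.88: bits 1111000101 walk d0:-→d1:-→d2:-→d3:-→d4:-→d5:-→d6:-→d7:-→d8:-→d9:-→d10:H4 -> H4
  lookup 205.81.110.157: bits 1100 walk d0:-→d1:-→d2:-→d3:-→d4:- -> no-route
  + 196.128.0.0/9 (H3) depth=9
  lookup 241.115.202.242: bits 111100010111001111 walk d0:-→d1:-→d2:-→d3:-→d4:-→d5:-→d6:-→d7:-→d8:-→d9:-→d10:H4→d11:-→d12:-→d13:-→d14:-→d15:-→d16:-→d17:-→d18:H4 -> H4
  + 241.115.252.210/32 (H2) depth=32
  del 241.115.192.0/18 (clear depth 18)
  lookup 241.115.252.210: bits 11110001011100111111110011010010 walk d0:-→d1:-→d2:-→d3:-→d4:-→d5:-→d6:-→d7:-→d8:-→d9:-→d10:H4→d11:-→d12:-→d13:-→d14:-→d15:-→d16:-→d17:-→d18:-→d19:-→d20:-→d21:-→d22:-→d23:-→d24:-→d25:-→d26:-→d27:-→d28:-→d29:-→d30:-→d31:-→d32:H2 -> H2
  lookup 241.64.0.0: bits 1111000101 walk d0:-→d1:-→d2:-→d3:-→d4:-→d5:-→d6:-→d7:-→d8:-→d9:-→d10:H4 -> H4
  del 196.174.0.0/15 (clear depth 15)
  + 0.0.0.0/0 (H0) depth=0
  lookup 241.64.0.1: bits 1111000101 walk d0:H0→d1:-→d2:-→d3:-→d4:-→d5:-→d6:-→d7:-→d8:-→d9:-→d10:H4 -> H4
  + 0.0.0.0/0 (H6) depth=0
  lookup 104.198.172.219: bits 011 walk d0:H6→d1:-→d2:-→d3:- -> H6
  lookup 241.115.252.210: bits 11110001011100111111110011010010 walk d0:H6→d1:-→d2:-→d3:-→d4:-→d5:-→d6:-→d7:-→d8:-→d9:-→d10:H4→d11:-→d12:-→d13:-→d14:-→d15:-→d16:-→d17:-→d18:-→d19:-→d20:-→d21:-→d22:-→d23:-→d24:-→d25:-→d26:-→d27:-→d28:-→d29:-→d30:-→d31:-→d32:H2 -> H2
  lookup 241.64.0.5: bits 1111000101 walk d0:H6→d1:-→d2:-→d3:-→d4:-→d5:-→d6:-→d7:-→d8:-→d9:-→d10:H4 -> H4
  + 196.175.0.0/16 (H2) depth=16
  + 241.115.128.0/17 (H6) depth=17
  lookup 196.175.0.0: bits 1100010010101111 walk d0:H6→d1:-→d2:-→d3:-→d4:-→d5:-→d6:-→d7:-→d8:-→d9:H3→d10:-→d11:-→d12:-→d13:-→d14:-→d15:-→d16:H2 -> H2
  + 122.84.114.0/24 (H5) depth=24
  del 122.84.114.0/24 (clear depth 24)
  del 241.64.0.0/10 (clear depth 10)
  + 241.115.240.0/20 (H5) depth=20

== LOOKUPS ==
["H1","H0","H4","H0","H4","no-route","H4","H2","H4","H4","H6","H2","H4","H2"]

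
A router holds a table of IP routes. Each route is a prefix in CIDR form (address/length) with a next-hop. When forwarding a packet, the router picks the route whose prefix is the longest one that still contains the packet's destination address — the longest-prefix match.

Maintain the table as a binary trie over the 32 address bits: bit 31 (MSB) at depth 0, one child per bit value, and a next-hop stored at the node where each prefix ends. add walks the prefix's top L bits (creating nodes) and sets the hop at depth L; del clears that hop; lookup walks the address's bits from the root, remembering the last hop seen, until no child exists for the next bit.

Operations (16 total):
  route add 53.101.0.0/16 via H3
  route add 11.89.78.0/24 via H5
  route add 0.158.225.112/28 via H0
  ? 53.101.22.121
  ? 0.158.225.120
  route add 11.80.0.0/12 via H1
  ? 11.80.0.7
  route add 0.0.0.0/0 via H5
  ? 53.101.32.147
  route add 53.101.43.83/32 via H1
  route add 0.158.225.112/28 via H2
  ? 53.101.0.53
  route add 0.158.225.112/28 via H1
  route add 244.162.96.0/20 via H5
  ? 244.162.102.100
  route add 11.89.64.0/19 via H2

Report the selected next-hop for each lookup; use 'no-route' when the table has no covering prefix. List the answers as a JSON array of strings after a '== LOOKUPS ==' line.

Process each operation:
  + 53.101.0.0/16 (H3) depth=16
  + 11.89.78.0/24 (H5) depth=24
  + 0.158.225.112/28 (H0) depth=28
  Q 53.101.22.121: descend 0011010101100101 ; hops seen [H3] ; pick H3
  Q 0.158.225.120: descend 0000000010011110111000010111 ; hops seen [H0] ; pick H0
  + 11.80.0.0/12 (H1) depth=12
  Q 11.80.0.7: descend 000010110101 ; hops seen [H1] ; pick H1
  + 0.0.0.0/0 (H5) depth=0
  Q 53.101.32.147: descend 0011010101100101 ; hops seen [H5,H3] ; pick H3
  + 53.101.43.83/32 (H1) depth=32
  + 0.158.225.112/28 (H2) depth=28
  Q 53.101.0.53: descend 001101010110010100 ; hops seen [H5,H3] ; pick H3
  + 0.158.225.112/28 (H1) depth=28
  + 244.162.96.0/20 (H5) depth=20
  Q 244.162.102.100: descend 11110100101000100110 ; hops seen [H5,H5] ; pick H5
  + 11.89.64.0/19 (H2) depth=19

== LOOKUPS ==
["H3","H0","H1","H3","H3","H5"]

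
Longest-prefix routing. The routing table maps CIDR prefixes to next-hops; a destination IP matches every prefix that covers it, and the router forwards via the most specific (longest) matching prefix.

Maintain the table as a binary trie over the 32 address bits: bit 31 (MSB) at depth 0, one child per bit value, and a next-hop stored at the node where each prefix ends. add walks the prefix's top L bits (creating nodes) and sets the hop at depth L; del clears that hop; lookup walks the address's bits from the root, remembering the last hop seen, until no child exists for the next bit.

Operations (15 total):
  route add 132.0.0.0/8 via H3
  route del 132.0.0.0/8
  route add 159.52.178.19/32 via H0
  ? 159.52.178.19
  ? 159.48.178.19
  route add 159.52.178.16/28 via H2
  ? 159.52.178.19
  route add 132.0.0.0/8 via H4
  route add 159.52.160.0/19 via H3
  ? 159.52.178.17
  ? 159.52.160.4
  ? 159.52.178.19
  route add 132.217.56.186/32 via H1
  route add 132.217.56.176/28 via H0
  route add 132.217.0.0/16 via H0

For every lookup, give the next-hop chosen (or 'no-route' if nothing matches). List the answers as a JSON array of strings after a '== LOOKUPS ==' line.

Apply in order:
  + 132.0.0.0/8 (H3) depth=8
  del 132.0.0.0/8 (clear depth 8)
  + 159.52.178.19/32 (H0) depth=32
  lookup 159.52.178.19: bits 10011111001101001011001000010011 walk d0:-→d1:-→d2:-→d3:-→d4:-→d5:-→d6:-→d7:-→d8:-→d9:-→d10:-→d11:-→d12:-→d13:-→d14:-→d15:-→d16:-→d17:-→d18:-→d19:-→d20:-→d21:-→d22:-→d23:-→d24:-→d25:-→d26:-→d27:-→d28:-→d29:-→d30:-→d31:-→d32:H0 -> H0
  lookup 159.48.178.19: bits 1001111100110 walk d0:-→d1:-→d2:-→d3:-→d4:-→d5:-→d6:-→d7:-→d8:-→d9:-→d10:-→d11:-→d12:-→d13:- -> no-route
  + 159.52.178.16/28 (H2) depth=28
  lookup 159.52.178.19: bits 10011111001101001011001000010011 walk d0:-→d1:-→d2:-→d3:-→d4:-→d5:-→d6:-→d7:-→d8:-→d9:-→d10:-→d11:-→d12:-→d13:-→d14:-→d15:-→d16:-→d17:-→d18:-→d19:-→d20:-→d21:-→d22:-→d23:-→d24:-→d25:-→d26:-→d27:-→d28:H2→d29:-→d30:-→d31:-→d32:H0 -> H0
  + 132.0.0.0/8 (H4) depth=8
  + 159.52.160.0/19 (H3) depth=19
  lookup 159.52.178.17: bits 100111110011010010110010000100 walk d0:-→d1:-→d2:-→d3:-→d4:-→d5:-→d6:-→d7:-→d8:-→d9:-→d10:-→d11:-→d12:-→d13:-→d14:-→d15:-→d16:-→d17:-→d18:-→d19:H3→d20:-→d21:-→d22:-→d23:-→d24:-→d25:-→d26:-→d27:-→d28:H2→d29:-→d30:- -> H2
  lookup 159.52.160.4: bits 1001111100110100101 walk d0:-→d1:-→d2:-→d3:-→d4:-→d5:-→d6:-→d7:-→d8:-→d9:-→d10:-→d11:-→d12:-→d13:-→d14:-→d15:-→d16:-→d17:-→d18:-→d19:H3 -> H3
  lookup 159.52.178.19: bits 10011111001101001011001000010011 walk d0:-→d1:-→d2:-→d3:-→d4:-→d5:-→d6:-→d7:-→d8:-→d9:-→d10:-→d11:-→d12:-→d13:-→d14:-→d15:-→d16:-→d17:-→d18:-→d19:H3→d20:-→d21:-→d22:-→d23:-→d24:-→d25:-→d26:-→d27:-→d28:H2→d29:-→d30:-→d31:-→d32:H0 -> H0
  + 132.217.56.186/32 (H1) depth=32
  + 132.217.56.176/28 (H0) depth=28
  + 132.217.0.0/16 (H0) depth=16

== LOOKUPS ==
["H0","no-route","H0","H2","H3","H0"]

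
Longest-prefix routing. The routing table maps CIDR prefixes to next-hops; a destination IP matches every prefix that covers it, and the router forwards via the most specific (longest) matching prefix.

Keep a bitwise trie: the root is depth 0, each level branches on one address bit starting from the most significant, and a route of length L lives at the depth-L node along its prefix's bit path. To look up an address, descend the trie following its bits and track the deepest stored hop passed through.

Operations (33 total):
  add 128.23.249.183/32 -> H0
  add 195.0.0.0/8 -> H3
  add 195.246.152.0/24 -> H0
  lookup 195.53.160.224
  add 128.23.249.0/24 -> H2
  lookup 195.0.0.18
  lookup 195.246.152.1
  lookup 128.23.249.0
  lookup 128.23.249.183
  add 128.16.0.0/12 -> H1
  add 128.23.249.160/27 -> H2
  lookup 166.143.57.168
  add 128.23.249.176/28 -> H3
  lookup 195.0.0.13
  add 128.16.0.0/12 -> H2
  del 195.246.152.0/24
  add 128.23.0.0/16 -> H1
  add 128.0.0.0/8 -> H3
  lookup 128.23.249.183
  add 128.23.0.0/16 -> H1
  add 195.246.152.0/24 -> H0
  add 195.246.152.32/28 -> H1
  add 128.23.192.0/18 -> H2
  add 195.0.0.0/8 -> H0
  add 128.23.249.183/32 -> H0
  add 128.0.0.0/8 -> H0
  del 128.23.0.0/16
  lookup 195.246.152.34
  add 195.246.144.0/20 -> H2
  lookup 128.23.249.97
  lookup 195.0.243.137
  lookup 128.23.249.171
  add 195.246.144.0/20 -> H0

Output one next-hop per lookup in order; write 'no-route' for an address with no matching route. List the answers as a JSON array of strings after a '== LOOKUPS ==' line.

Process each operation:
  add 128.23.249.183/32 -> H0 at depth 32
  add 195.0.0.0/8 -> H3 at depth 8
  add 195.246.152.0/24 -> H0 at depth 24
  Q 195.53.160.224: descend 11000011 ; hops seen [H3] ; pick H3
  add 128.23.249.0/24 -> H2 at depth 24
  Q 195.0.0.18: descend 11000011 ; hops seen [H3] ; pick H3
  Q 195.246.152.1: descend 110000111111011010011000 ; hops seen [H3,H0] ; pick H0
  Q 128.23.249.0: descend 100000000001011111111001 ; hops seen [H2] ; pick H2
  Q 128.23.249.183: descend 10000000000101111111100110110111 ; hops seen [H2,H0] ; pick H0
  add 128.16.0.0/12 -> H1 at depth 12
  add 128.23.249.160/27 -> H2 at depth 27
  Q 166.143.57.168: descend 10 ; hops seen [∅] ; pick no-route
  add 128.23.249.176/28 -> H3 at depth 28
  Q 195.0.0.13: descend 11000011 ; hops seen [H3] ; pick H3
  add 128.16.0.0/12 -> H2 at depth 12
  del 195.246.152.0/24 (clear depth 24)
  add 128.23.0.0/16 -> H1 at depth 16
  add 128.0.0.0/8 -> H3 at depth 8
  Q 128.23.249.183: descend 10000000000101111111100110110111 ; hops seen [H3,H2,H1,H2,H2,H3,H0] ; pick H0
  add 128.23.0.0/16 -> H1 at depth 16
  add 195.246.152.0/24 -> H0 at depth 24
  add 195.246.152.32/28 -> H1 at depth 28
  add 128.23.192.0/18 -> H2 at depth 18
  add 195.0.0.0/8 -> H0 at depth 8
  add 128.23.249.183/32 -> H0 at depth 32
  add 128.0.0.0/8 -> H0 at depth 8
  del 128.23.0.0/16 (clear depth 16)
  Q 195.246.152.34: descend 1100001111110110100110000010 ; hops seen [H0,H0,H1] ; pick H1
  add 195.246.144.0/20 -> H2 at depth 20
  Q 128.23.249.97: descend 100000000001011111111001 ; hops seen [H0,H2,H2,H2] ; pick H2
  Q 195.0.243.137: descend 11000011 ; hops seen [H0] ; pick H0
  Q 128.23.249.171: descend 100000000001011111111001101 ; hops seen [H0,H2,H2,H2,H2] ; pick H2
  add 195.246.144.0/20 -> H0 at depth 20

== LOOKUPS ==
["H3","H3","H0","H2","H0","no-route","H3","H0","H1","H2","H0","H2"]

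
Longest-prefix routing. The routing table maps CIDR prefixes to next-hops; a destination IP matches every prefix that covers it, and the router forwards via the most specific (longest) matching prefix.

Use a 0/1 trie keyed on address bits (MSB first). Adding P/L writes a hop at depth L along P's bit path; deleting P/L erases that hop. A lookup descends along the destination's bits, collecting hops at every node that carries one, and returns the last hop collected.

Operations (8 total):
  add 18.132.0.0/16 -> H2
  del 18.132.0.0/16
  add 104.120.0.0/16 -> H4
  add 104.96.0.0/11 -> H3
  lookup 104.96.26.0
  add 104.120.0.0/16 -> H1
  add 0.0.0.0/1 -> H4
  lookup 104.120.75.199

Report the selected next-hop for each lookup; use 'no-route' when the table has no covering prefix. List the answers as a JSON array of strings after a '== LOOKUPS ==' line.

Process each operation:
  + 18.132.0.0/16 (H2) depth=16
  del 18.132.0.0/16 (clear depth 16)
  + 104.120.0.0/16 (H4) depth=16
  + 104.96.0.0/11 (H3) depth=11
  Q 104.96.26.0: descend 01101000011 ; hops seen [H3] ; pick H3
  + 104.120.0.0/16 (H1) depth=16
  + 0.0.0.0/1 (H4) depth=1
  Q 104.120.75.199: descend 0110100001111000 ; hops seen [H4,H3,H1] ; pick H1

== LOOKUPS ==
["H3","H1"]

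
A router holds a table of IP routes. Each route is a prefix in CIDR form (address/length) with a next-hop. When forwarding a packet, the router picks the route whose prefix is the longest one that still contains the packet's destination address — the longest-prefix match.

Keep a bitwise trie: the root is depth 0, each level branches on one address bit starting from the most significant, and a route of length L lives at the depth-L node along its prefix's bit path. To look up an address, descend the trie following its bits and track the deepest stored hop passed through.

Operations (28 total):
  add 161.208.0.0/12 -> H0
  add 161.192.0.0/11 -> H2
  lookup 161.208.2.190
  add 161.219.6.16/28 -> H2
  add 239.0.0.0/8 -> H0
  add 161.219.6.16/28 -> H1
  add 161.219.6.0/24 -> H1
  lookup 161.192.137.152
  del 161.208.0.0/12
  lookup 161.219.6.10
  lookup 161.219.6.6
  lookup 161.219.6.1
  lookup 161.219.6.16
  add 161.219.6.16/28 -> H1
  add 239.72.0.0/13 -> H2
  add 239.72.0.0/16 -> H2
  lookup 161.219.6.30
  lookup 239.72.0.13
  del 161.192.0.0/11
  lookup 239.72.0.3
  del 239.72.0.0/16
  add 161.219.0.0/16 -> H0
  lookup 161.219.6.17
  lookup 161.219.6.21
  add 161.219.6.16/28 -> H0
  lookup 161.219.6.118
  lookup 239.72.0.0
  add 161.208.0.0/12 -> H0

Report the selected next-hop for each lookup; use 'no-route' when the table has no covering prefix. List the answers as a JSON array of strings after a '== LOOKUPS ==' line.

Apply in order:
  + 161.208.0.0/12 (H0) depth=12
  + 161.192.0.0/11 (H2) depth=11
  lookup 161.208.2.190: bits 101000011101 walk d0:-→d1:-→d2:-→d3:-→d4:-→d5:-→d6:-→d7:-→d8:-→d9:-→d10:-→d11:H2→d12:H0 -> H0
  + 161.219.6.16/28 (H2) depth=28
  + 239.0.0.0/8 (H0) depth=8
  + 161.219.6.16/28 (H1) depth=28
  + 161.219.6.0/24 (H1) depth=24
  lookup 161.192.137.152: bits 10100001110 walk d0:-→d1:-→d2:-→d3:-→d4:-→d5:-→d6:-→d7:-→d8:-→d9:-→d10:-→d11:H2 -> H2
  del 161.208.0.0/12 (clear depth 12)
  lookup 161.219.6.10: bits 101000011101101100000110000 walk d0:-→d1:-→d2:-→d3:-→d4:-→d5:-→d6:-→d7:-→d8:-→d9:-→d10:-→d11:H2→d12:-→d13:-→d14:-→d15:-→d16:-→d17:-→d18:-→d19:-→d20:-→d21:-→d22:-→d23:-→d24:H1→d25:-→d26:-→d27:- -> H1
  lookup 161.219.6.6: bits 101000011101101100000110000 walk d0:-→d1:-→d2:-→d3:-→d4:-→d5:-→d6:-→d7:-→d8:-→d9:-→d10:-→d11:H2→d12:-→d13:-→d14:-→d15:-→d16:-→d17:-→d18:-→d19:-→d20:-→d21:-→d22:-→d23:-→d24:H1→d25:-→d26:-→d27:- -> H1
  lookup 161.219.6.1: bits 101000011101101100000110000 walk d0:-→d1:-→d2:-→d3:-→d4:-→d5:-→d6:-→d7:-→d8:-→d9:-→d10:-→d11:H2→d12:-→d13:-→d14:-→d15:-→d16:-→d17:-→d18:-→d19:-→d20:-→d21:-→d22:-→d23:-→d24:H1→d25:-→d26:-→d27:- -> H1
  lookup 161.219.6.16: bits 1010000111011011000001100001 walk d0:-→d1:-→d2:-→d3:-→d4:-→d5:-→d6:-→d7:-→d8:-→d9:-→d10:-→d11:H2→d12:-→d13:-→d14:-→d15:-→d16:-→d17:-→d18:-→d19:-→d20:-→d21:-→d22:-→d23:-→d24:H1→d25:-→d26:-→d27:-→d28:H1 -> H1
  + 161.219.6.16/28 (H1) depth=28
  + 239.72.0.0/13 (H2) depth=13
  + 239.72.0.0/16 (H2) depth=16
  lookup 161.219.6.30: bits 1010000111011011000001100001 walk d0:-→d1:-→d2:-→d3:-→d4:-→d5:-→d6:-→d7:-→d8:-→d9:-→d10:-→d11:H2→d12:-→d13:-→d14:-→d15:-→d16:-→d17:-→d18:-→d19:-→d20:-→d21:-→d22:-→d23:-→d24:H1→d25:-→d26:-→d27:-→d28:H1 -> H1
  lookup 239.72.0.13: bits 1110111101001000 walk d0:-→d1:-→d2:-→d3:-→d4:-→d5:-→d6:-→d7:-→d8:H0→d9:-→d10:-→d11:-→d12:-→d13:H2→d14:-→d15:-→d16:H2 -> H2
  del 161.192.0.0/11 (clear depth 11)
  lookup 239.72.0.3: bits 1110111101001000 walk d0:-→d1:-→d2:-→d3:-→d4:-→d5:-→d6:-→d7:-→d8:H0→d9:-→d10:-→d11:-→d12:-→d13:H2→d14:-→d15:-→d16:H2 -> H2
  del 239.72.0.0/16 (clear depth 16)
  + 161.219.0.0/16 (H0) depth=16
  lookup 161.219.6.17: bits 1010000111011011000001100001 walk d0:-→d1:-→d2:-→d3:-→d4:-→d5:-→d6:-→d7:-→d8:-→d9:-→d10:-→d11:-→d12:-→d13:-→d14:-→d15:-→d16:H0→d17:-→d18:-→d19:-→d20:-→d21:-→d22:-→d23:-→d24:H1→d25:-→d26:-→d27:-→d28:H1 -> H1
  lookup 161.219.6.21: bits 1010000111011011000001100001 walk d0:-→d1:-→d2:-→d3:-→d4:-→d5:-→d6:-→d7:-→d8:-→d9:-→d10:-→d11:-→d12:-→d13:-→d14:-→d15:-→d16:H0→d17:-→d18:-→d19:-→d20:-→d21:-→d22:-→d23:-→d24:H1→d25:-→d26:-→d27:-→d28:H1 -> H1
  + 161.219.6.16/28 (H0) depth=28
  lookup 161.219.6.118: bits 1010000111011011000001100 walk d0:-→d1:-→d2:-→d3:-→d4:-→d5:-→d6:-→d7:-→d8:-→d9:-→d10:-→d11:-→d12:-→d13:-→d14:-→d15:-→d16:H0→d17:-→d18:-→d19:-→d20:-→d21:-→d22:-→d23:-→d24:H1→d25:- -> H1
  lookup 239.72.0.0: bits 1110111101001000 walk d0:-→d1:-→d2:-→d3:-→d4:-→d5:-→d6:-→d7:-→d8:H0→d9:-→d10:-→d11:-→d12:-→d13:H2→d14:-→d15:-→d16:- -> H2
  + 161.208.0.0/12 (H0) depth=12

== LOOKUPS ==
["H0","H2","H1","H1","H1","H1","H1","H2","H2","H1","H1","H1","H2"]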